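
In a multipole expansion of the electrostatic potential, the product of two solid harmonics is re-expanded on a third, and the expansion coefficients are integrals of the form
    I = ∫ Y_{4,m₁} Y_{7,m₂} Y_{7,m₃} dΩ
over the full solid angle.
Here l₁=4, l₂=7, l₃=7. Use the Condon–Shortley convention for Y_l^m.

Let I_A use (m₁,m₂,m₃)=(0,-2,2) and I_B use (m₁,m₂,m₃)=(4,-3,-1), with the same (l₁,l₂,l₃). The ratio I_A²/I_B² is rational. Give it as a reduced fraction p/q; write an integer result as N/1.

63001/1029000

Shared (l₁,l₂,l₃)=(4,7,7): N and (l;000)² cancel in I_A²/I_B².
A: Δ = 4!·4!·10!/19! = 1/58198140; Racah Σ t=0..4: t=0:+1/8294400 t=1:−1/622080 t=2:+1/483840 t=3:−1/2903040 t=4:+1/209018880 = 251/1045094400; ⇒ 3j(4 7 7; 0 -2 2)² = 63001/58198140, sgn -1
B: Δ = 4!·4!·10!/19! = 1/58198140; Racah Σ t=0..0: t=0:+1/9953280 = 1/9953280; ⇒ 3j(4 7 7; 4 -3 -1)² = 2450/138567, sgn +1
I_A²/I_B² = (63001/58198140)/(2450/138567) = 63001/1029000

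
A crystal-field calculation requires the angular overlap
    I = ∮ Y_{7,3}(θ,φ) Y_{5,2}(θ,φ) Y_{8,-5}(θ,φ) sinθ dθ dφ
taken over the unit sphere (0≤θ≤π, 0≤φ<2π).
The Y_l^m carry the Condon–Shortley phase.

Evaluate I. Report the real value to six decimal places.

-0.129449

m-sum 0 ✓  L=20 even ✓  2≤8≤12 ✓
Π(2lᵢ+1) = 15×11×17 = 2805
triangle coeff Δ(7,5,8) = 1/814773960
Σ_t [0,4]: t=0:+1/87091200 t=1:−1/4976640 t=2:+1/2073600 t=3:−1/4976640 t=4:+1/87091200 = 1/9676800
(3j)²=360/46189 [(7 5 8; 0 0 0)], sign=+1
Σ_t [1,4]: t=1:−1/130636800 t=2:+1/38707200 t=3:−1/104509440 t=4:+1/3135283200 = 1/111974400
(3j)²=28/2907 [(7 5 8; 3 2 -5)], sign=-1
⇒ 4πI² = 16800/79781
I = (-1)√(16800/79781/(4π)) = -0.12944938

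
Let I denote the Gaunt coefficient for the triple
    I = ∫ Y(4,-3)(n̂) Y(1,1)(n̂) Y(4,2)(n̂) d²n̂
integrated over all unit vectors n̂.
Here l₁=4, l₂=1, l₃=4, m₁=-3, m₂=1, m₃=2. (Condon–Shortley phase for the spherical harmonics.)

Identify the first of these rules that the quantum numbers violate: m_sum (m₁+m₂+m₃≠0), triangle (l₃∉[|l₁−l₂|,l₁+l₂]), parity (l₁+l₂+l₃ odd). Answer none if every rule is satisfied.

azimuthal sum: -3 + 1 + 2 = 0  ✓
3 ≤ 4 ≤ 5 (triangle on l)  ✓
L = 4 + 1 + 4 = 9 (odd)  ✗

parity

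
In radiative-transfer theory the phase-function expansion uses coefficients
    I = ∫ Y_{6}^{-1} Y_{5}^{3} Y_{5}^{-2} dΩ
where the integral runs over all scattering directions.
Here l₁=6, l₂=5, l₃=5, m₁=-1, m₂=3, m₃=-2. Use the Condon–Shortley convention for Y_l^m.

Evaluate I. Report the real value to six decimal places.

0.016235

m-sum 0 ✓  L=16 even ✓  1≤5≤11 ✓
Π(2lᵢ+1) = 13×11×11 = 1573
triangle coeff Δ(6,5,5) = 1/28588560
Σ_t [1,5]: t=1:−1/345600 t=2:+1/13824 t=3:−1/5184 t=4:+1/13824 t=5:−1/345600 = -7/129600
(3j)²=80/7293 [(6 5 5; 0 0 0)], sign=+1
Σ_t [4,6]: t=4:+1/41472 t=5:−1/34560 t=6:+1/345600 = -1/518400
(3j)²=7/36465 [(6 5 5; -1 3 -2)], sign=+1
⇒ 4πI² = 112/33813
I = (+1)√(112/33813/(4π)) = 0.01623537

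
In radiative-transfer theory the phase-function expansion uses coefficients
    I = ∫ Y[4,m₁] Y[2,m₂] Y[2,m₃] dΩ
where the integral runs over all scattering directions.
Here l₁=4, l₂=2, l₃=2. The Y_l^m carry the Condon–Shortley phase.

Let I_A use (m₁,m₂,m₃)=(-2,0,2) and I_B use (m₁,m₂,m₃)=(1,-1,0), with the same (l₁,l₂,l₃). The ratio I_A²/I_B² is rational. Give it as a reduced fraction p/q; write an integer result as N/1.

1/2

Same 4,2,2: normalisation and zero-m 3j drop out of the ratio.
A: Δ: 4! 4! 0! / 9! → 1/630; sum: t=2:+1/96 = 1/96; 3j²(4 2 2; -2 0 2) = Δ·Π!·Σ² = 1/42  (sign +1)
B: Δ: 4! 4! 0! / 9! → 1/630; sum: t=1:−1/24 = -1/24; 3j²(4 2 2; 1 -1 0) = Δ·Π!·Σ² = 1/21  (sign -1)
I_A²/I_B² = (1/42)/(1/21) = 1/2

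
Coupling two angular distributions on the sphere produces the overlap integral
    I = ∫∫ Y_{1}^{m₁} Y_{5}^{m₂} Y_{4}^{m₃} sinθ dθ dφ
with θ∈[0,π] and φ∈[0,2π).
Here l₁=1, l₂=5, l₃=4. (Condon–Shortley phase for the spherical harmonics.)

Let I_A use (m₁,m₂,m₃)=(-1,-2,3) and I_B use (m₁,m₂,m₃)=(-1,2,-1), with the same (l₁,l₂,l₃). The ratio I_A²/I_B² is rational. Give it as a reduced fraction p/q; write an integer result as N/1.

Same 1,5,4: normalisation and zero-m 3j drop out of the ratio.
A: Δ: 2! 0! 8! / 11! → 1/495; sum: t=2:+1/10080 = 1/10080; 3j²(1 5 4; -1 -2 3) = Δ·Π!·Σ² = 1/165  (sign -1)
B: Δ: 2! 0! 8! / 11! → 1/495; sum: t=2:+1/1440 = 1/1440; 3j²(1 5 4; -1 2 -1) = Δ·Π!·Σ² = 7/165  (sign -1)
I_A²/I_B² = (1/165)/(7/165) = 1/7

1/7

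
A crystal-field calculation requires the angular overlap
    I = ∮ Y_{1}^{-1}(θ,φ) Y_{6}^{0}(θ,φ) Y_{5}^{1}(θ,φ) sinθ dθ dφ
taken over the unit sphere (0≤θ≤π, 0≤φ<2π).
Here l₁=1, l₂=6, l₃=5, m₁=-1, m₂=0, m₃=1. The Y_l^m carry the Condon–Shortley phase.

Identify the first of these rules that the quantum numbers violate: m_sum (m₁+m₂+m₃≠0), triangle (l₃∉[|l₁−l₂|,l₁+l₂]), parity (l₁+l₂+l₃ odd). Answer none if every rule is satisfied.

Σmᵢ = 0  ✓
l₃∈[|l₁−l₂|,l₁+l₂]=[5,7], have l₃=5  ✓
Σlᵢ = 12 ⇒ even  ✓

none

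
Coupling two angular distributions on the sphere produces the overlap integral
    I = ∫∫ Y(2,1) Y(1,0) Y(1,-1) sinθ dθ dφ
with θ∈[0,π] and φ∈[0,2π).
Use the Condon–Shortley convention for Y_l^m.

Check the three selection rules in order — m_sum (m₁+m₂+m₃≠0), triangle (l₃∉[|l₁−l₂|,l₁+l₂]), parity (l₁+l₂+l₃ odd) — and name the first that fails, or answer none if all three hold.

m₁+m₂+m₃ = 1 + 0 − 1 = 0  ✓
triangle: |2−1|=1 ≤ l₃=1 ≤ 2+1=3  ✓
parity: l₁+l₂+l₃ = 4 is even  ✓

none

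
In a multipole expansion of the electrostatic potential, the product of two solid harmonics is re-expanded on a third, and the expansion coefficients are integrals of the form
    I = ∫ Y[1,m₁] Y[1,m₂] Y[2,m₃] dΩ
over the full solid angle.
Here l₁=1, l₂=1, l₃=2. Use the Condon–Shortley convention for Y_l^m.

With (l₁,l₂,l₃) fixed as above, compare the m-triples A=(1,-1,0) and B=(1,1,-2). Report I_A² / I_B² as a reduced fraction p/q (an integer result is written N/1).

l's match ⇒ only the (l;m) 3-j factors differ between A and B.
A: triangle coeff Δ(1,1,2) = 1/30; Σ_t [0,0]: t=0:+1/4 = 1/4; (3j)²=1/30 [(1 1 2; 1 -1 0)], sign=+1
B: triangle coeff Δ(1,1,2) = 1/30; Σ_t [0,0]: t=0:+1/4 = 1/4; (3j)²=1/5 [(1 1 2; 1 1 -2)], sign=+1
I_A²/I_B² = (1/30)/(1/5) = 1/6

1/6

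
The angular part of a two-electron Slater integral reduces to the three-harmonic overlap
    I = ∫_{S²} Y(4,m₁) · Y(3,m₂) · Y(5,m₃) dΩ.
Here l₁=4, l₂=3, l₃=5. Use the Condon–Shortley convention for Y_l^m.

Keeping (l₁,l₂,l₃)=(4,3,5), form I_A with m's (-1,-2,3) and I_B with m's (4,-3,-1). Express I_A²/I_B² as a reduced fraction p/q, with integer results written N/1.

Shared (l₁,l₂,l₃)=(4,3,5): N and (l;000)² cancel in I_A²/I_B².
A: Δ = 2!·6!·4!/13! = 1/180180; Racah Σ t=0..1: t=0:+1/1440 t=1:−1/1152 = -1/5760; ⇒ 3j(4 3 5; -1 -2 3)² = 1/858, sgn -1
B: Δ = 2!·6!·4!/13! = 1/180180; Racah Σ t=0..0: t=0:+1/34560 = 1/34560; ⇒ 3j(4 3 5; 4 -3 -1)² = 1/429, sgn +1
I_A²/I_B² = (1/858)/(1/429) = 1/2

1/2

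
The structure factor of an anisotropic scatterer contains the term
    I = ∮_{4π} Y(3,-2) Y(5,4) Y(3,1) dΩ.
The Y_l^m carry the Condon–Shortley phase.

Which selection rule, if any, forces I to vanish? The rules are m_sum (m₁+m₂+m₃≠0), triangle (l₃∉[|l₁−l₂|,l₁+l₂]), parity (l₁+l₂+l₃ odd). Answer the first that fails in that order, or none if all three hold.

m_sum

azimuthal sum: -2 + 4 + 1 = 3  ✗
2 ≤ 3 ≤ 8 (triangle on l)
L = 3 + 5 + 3 = 11 (odd)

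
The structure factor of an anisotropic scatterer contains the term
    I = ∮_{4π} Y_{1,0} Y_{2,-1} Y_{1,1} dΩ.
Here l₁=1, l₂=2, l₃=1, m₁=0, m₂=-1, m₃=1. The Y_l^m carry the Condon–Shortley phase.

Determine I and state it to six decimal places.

Rules hold: Σm=0, L=4 even, 1≤1≤3.
N = 3·5·3 = 45
Δ = 2!·0!·2!/5! = 1/30
Racah Σ t=1..1: t=1:−1/1 = -1/1
⇒ 3j(1 2 1; 0 0 0)² = 2/15, sgn +1
Racah Σ t=1..1: t=1:−1/2 = -1/2
⇒ 3j(1 2 1; 0 -1 1)² = 1/10, sgn -1
4πI² = N·(3j₀)²·(3jₘ)² = 3/5
I = -1·√(0.6/4π) = -0.21850969

-0.218510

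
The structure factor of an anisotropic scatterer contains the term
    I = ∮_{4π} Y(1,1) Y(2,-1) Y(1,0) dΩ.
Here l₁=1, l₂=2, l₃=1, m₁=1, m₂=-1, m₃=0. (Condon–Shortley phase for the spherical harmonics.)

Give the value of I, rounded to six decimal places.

-0.218510

m-sum 0 ✓  L=4 even ✓  1≤1≤3 ✓
Π(2lᵢ+1) = 3×5×3 = 45
triangle coeff Δ(1,2,1) = 1/30
Σ_t [1,1]: t=1:−1/1 = -1/1
(3j)²=2/15 [(1 2 1; 0 0 0)], sign=+1
Σ_t [0,0]: t=0:+1/2 = 1/2
(3j)²=1/10 [(1 2 1; 1 -1 0)], sign=-1
⇒ 4πI² = 3/5
I = (-1)√(3/5/(4π)) = -0.21850969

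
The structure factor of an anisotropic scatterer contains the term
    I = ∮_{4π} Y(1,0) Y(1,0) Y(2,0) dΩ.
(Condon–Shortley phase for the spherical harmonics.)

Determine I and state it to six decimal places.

0.252313

Rules hold: Σm=0, L=4 even, 0≤2≤2.
N = 3·3·5 = 45
Δ = 0!·2!·2!/5! = 1/30
Racah Σ t=0..0: t=0:+1/1 = 1/1
⇒ 3j(1 1 2; 0 0 0)² = 2/15, sgn +1
(m-triple is (0,0,0) — same symbol as above.)
4πI² = N·(3j₀)²·(3jₘ)² = 4/5
I = +1·√(0.8/4π) = 0.25231325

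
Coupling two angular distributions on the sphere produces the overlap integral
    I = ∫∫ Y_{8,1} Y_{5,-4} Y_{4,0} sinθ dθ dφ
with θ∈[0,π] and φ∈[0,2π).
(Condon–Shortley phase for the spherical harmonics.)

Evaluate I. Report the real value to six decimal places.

1 − 4 + 0 = -3 ≠ 0: azimuthal integral kills it; I = 0

0.000000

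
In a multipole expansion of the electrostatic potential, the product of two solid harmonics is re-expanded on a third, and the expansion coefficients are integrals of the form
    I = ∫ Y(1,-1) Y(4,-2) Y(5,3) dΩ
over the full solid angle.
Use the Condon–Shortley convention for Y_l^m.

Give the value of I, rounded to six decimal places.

Checks pass: Σm=0; 10 even; l₃=5∈[3,5].
(2·1+1)(2·4+1)(2·5+1) = 297
Δ: 0! 2! 8! / 11! → 1/495
sum: t=0:+1/576 = 1/576
3j²(1 4 5; 0 0 0) = Δ·Π!·Σ² = 5/99  (sign -1)
sum: t=0:+1/2880 = 1/2880
3j²(1 4 5; -1 -2 3) = Δ·Π!·Σ² = 28/495  (sign +1)
combine: 4πI² = 297·5/99·28/495 = 28/33
take √, sign -1: I = -0.25984664

-0.259847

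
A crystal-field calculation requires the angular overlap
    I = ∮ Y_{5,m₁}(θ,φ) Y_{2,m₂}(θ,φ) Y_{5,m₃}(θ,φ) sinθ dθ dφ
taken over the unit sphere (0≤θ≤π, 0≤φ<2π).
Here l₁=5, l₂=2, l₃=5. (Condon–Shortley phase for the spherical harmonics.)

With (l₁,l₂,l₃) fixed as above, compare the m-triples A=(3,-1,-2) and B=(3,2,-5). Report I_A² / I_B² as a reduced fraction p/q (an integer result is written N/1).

Same 5,2,5: normalisation and zero-m 3j drop out of the ratio.
A: Δ: 2! 8! 2! / 13! → 1/38610; sum: t=0:+1/2880 t=1:−1/10080 = 1/4032; 3j²(5 2 5; 3 -1 -2) = Δ·Π!·Σ² = 10/429  (sign -1)
B: Δ: 2! 8! 2! / 13! → 1/38610; sum: t=2:+1/161280 = 1/161280; 3j²(5 2 5; 3 2 -5) = Δ·Π!·Σ² = 1/143  (sign +1)
I_A²/I_B² = (10/429)/(1/143) = 10/3

10/3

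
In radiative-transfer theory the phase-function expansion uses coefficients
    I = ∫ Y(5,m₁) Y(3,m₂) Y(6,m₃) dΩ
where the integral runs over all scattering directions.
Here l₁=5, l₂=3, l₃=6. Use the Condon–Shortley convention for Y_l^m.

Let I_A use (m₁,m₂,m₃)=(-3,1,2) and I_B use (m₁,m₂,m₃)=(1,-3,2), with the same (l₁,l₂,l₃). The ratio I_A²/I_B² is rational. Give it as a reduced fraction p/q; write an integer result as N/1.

Shared (l₁,l₂,l₃)=(5,3,6): N and (l;000)² cancel in I_A²/I_B².
A: Δ = 2!·8!·4!/15! = 1/675675; Racah Σ t=0..2: t=0:+1/1935360 t=1:−1/30240 t=2:+1/11520 = 1/18432; ⇒ 3j(5 3 6; -3 1 2)² = 7/429, sgn +1
B: Δ = 2!·8!·4!/15! = 1/675675; Racah Σ t=0..0: t=0:+1/27648 = 1/27648; ⇒ 3j(5 3 6; 1 -3 2)² = 10/429, sgn +1
I_A²/I_B² = (7/429)/(10/429) = 7/10

7/10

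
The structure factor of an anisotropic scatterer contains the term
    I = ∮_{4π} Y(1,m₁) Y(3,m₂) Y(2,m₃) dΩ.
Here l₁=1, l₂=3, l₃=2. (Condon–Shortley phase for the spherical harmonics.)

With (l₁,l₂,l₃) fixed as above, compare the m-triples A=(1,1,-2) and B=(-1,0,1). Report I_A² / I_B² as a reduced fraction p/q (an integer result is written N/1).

Shared (l₁,l₂,l₃)=(1,3,2): N and (l;000)² cancel in I_A²/I_B².
A: Δ = 2!·0!·4!/7! = 1/105; Racah Σ t=0..0: t=0:+1/48 = 1/48; ⇒ 3j(1 3 2; 1 1 -2)² = 1/105, sgn +1
B: Δ = 2!·0!·4!/7! = 1/105; Racah Σ t=2..2: t=2:+1/12 = 1/12; ⇒ 3j(1 3 2; -1 0 1)² = 1/35, sgn -1
I_A²/I_B² = (1/105)/(1/35) = 1/3

1/3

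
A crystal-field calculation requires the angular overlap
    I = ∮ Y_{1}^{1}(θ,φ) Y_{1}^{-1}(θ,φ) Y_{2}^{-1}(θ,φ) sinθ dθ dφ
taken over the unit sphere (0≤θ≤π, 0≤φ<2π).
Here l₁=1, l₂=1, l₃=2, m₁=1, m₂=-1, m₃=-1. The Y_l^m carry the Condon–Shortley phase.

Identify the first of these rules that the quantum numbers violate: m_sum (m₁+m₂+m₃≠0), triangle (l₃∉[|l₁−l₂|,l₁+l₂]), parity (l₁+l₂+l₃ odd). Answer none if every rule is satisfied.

m_sum

Σmᵢ = -1  ✗
l₃∈[|l₁−l₂|,l₁+l₂]=[0,2], have l₃=2
Σlᵢ = 4 ⇒ even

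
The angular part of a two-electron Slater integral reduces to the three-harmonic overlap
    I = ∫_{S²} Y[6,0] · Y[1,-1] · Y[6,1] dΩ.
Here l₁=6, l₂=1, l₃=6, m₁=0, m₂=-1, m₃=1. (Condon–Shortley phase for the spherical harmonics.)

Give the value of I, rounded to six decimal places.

0.000000

l₁+l₂+l₃=13 is odd: 3j(l;000)=0 ⇒ I=0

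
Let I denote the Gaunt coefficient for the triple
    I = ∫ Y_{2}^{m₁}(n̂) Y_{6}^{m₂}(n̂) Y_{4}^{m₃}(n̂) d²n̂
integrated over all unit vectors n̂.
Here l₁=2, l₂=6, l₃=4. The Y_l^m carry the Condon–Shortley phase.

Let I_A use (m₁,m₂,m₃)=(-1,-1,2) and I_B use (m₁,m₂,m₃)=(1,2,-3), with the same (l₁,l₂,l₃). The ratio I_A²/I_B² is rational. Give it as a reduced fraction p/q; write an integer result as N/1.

35/16

Same 2,6,4: normalisation and zero-m 3j drop out of the ratio.
A: Δ: 4! 0! 8! / 13! → 1/6435; sum: t=3:−1/8640 = -1/8640; 3j²(2 6 4; -1 -1 2) = Δ·Π!·Σ² = 14/1287  (sign -1)
B: Δ: 4! 0! 8! / 13! → 1/6435; sum: t=1:−1/30240 = -1/30240; 3j²(2 6 4; 1 2 -3) = Δ·Π!·Σ² = 32/6435  (sign +1)
I_A²/I_B² = (14/1287)/(32/6435) = 35/16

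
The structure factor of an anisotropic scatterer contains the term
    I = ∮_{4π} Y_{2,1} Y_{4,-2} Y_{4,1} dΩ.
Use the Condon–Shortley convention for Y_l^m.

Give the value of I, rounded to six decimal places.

Checks pass: Σm=0; 10 even; l₃=4∈[2,6].
(2·2+1)(2·4+1)(2·4+1) = 405
Δ: 2! 2! 6! / 11! → 1/13860
sum: t=0:+1/192 t=1:−1/36 t=2:+1/192 = -5/288
3j²(2 4 4; 0 0 0) = Δ·Π!·Σ² = 20/693  (sign -1)
sum: t=0:+1/96 t=1:−1/240 = 1/160
3j²(2 4 4; 1 -2 1) = Δ·Π!·Σ² = 27/1540  (sign -1)
combine: 4πI² = 405·20/693·27/1540 = 1215/5929
take √, sign +1: I = 0.12770047

0.127700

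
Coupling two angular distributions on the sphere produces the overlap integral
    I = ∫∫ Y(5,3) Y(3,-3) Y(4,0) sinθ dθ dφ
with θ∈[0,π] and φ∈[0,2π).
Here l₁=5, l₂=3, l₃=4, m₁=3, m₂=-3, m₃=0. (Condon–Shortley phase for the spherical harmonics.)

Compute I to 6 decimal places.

Checks pass: Σm=0; 12 even; l₃=4∈[2,8].
(2·5+1)(2·3+1)(2·4+1) = 693
Δ: 4! 6! 2! / 13! → 1/180180
sum: t=1:−1/576 t=2:+1/144 t=3:−1/576 = 1/288
3j²(5 3 4; 0 0 0) = Δ·Π!·Σ² = 20/1001  (sign +1)
sum: t=0:+1/2304 = 1/2304
3j²(5 3 4; 3 -3 0) = Δ·Π!·Σ² = 5/143  (sign +1)
combine: 4πI² = 693·20/1001·5/143 = 900/1859
take √, sign +1: I = 0.19628026

0.196280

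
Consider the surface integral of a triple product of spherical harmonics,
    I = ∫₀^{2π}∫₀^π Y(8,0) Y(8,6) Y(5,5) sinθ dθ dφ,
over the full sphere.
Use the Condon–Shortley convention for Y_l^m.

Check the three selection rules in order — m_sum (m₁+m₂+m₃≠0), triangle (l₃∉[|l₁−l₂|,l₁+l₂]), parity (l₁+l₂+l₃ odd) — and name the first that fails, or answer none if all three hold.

m_sum

Σmᵢ = 11  ✗
l₃∈[|l₁−l₂|,l₁+l₂]=[0,16], have l₃=5
Σlᵢ = 21 ⇒ odd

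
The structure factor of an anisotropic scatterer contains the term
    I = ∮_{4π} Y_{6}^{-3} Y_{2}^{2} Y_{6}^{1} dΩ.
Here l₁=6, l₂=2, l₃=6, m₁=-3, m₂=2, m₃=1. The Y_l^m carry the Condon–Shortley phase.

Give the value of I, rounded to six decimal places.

Rules hold: Σm=0, L=14 even, 4≤6≤8.
N = 13·5·13 = 845
Δ = 2!·10!·2!/15! = 1/90090
Racah Σ t=0..2: t=0:+1/69120 t=1:−1/14400 t=2:+1/69120 = -7/172800
⇒ 3j(6 2 6; 0 0 0)² = 14/715, sgn -1
Racah Σ t=2..2: t=2:+1/120960 = 1/120960
⇒ 3j(6 2 6; -3 2 1)² = 24/1001, sgn -1
4πI² = N·(3j₀)²·(3jₘ)² = 48/121
I = +1·√(0.396694/4π) = 0.17767364

0.177674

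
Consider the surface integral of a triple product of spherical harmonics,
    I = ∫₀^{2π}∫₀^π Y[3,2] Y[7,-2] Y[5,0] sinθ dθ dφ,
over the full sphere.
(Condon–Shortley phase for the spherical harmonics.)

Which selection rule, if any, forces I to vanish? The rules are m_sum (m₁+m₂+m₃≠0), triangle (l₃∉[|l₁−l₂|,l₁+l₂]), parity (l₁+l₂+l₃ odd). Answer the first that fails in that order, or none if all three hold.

parity

m₁+m₂+m₃ = 2 − 2 + 0 = 0  ✓
triangle: |3−7|=4 ≤ l₃=5 ≤ 3+7=10  ✓
parity: l₁+l₂+l₃ = 15 is odd  ✗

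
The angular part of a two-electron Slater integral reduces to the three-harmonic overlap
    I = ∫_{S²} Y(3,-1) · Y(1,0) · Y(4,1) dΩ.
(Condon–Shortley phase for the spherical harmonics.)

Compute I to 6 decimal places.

Rules hold: Σm=0, L=8 even, 2≤4≤4.
N = 7·3·9 = 189
Δ = 0!·6!·2!/9! = 1/252
Racah Σ t=0..0: t=0:+1/36 = 1/36
⇒ 3j(3 1 4; 0 0 0)² = 4/63, sgn +1
Racah Σ t=0..0: t=0:+1/48 = 1/48
⇒ 3j(3 1 4; -1 0 1)² = 5/84, sgn -1
4πI² = N·(3j₀)²·(3jₘ)² = 5/7
I = -1·√(0.714286/4π) = -0.23841361

-0.238414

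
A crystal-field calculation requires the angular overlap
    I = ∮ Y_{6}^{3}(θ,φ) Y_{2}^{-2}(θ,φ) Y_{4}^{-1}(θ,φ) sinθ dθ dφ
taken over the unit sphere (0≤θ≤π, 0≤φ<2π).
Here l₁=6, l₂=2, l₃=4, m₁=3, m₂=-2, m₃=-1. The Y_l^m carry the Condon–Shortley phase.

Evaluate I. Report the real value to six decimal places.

Rules hold: Σm=0, L=12 even, 4≤4≤8.
N = 13·5·9 = 585
Δ = 4!·8!·0!/13! = 1/6435
Racah Σ t=2..2: t=2:+1/2304 = 1/2304
⇒ 3j(6 2 4; 0 0 0)² = 5/143, sgn +1
Racah Σ t=0..0: t=0:+1/17280 = 1/17280
⇒ 3j(6 2 4; 3 -2 -1)² = 14/715, sgn -1
4πI² = N·(3j₀)²·(3jₘ)² = 630/1573
I = -1·√(0.400509/4π) = -0.17852580

-0.178526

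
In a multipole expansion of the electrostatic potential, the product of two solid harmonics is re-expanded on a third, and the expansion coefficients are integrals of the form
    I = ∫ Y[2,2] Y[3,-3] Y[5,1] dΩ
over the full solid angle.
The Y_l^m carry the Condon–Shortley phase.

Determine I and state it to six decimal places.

Checks pass: Σm=0; 10 even; l₃=5∈[1,5].
(2·2+1)(2·3+1)(2·5+1) = 385
Δ: 0! 4! 6! / 11! → 1/2310
sum: t=0:+1/144 = 1/144
3j²(2 3 5; 0 0 0) = Δ·Π!·Σ² = 10/231  (sign -1)
sum: t=0:+1/17280 = 1/17280
3j²(2 3 5; 2 -3 1) = Δ·Π!·Σ² = 1/2310  (sign +1)
combine: 4πI² = 385·10/231·1/2310 = 5/693
take √, sign -1: I = -0.02396147

-0.023961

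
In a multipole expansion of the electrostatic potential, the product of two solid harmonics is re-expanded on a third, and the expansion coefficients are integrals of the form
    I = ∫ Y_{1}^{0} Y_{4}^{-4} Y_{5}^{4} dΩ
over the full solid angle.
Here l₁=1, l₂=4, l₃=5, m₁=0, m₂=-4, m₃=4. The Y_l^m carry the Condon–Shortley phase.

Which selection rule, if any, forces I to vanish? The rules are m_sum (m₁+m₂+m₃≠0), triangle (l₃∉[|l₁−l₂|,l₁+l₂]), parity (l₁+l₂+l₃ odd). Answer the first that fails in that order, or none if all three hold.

azimuthal sum: 0 − 4 + 4 = 0  ✓
3 ≤ 5 ≤ 5 (triangle on l)  ✓
L = 1 + 4 + 5 = 10 (even)  ✓

none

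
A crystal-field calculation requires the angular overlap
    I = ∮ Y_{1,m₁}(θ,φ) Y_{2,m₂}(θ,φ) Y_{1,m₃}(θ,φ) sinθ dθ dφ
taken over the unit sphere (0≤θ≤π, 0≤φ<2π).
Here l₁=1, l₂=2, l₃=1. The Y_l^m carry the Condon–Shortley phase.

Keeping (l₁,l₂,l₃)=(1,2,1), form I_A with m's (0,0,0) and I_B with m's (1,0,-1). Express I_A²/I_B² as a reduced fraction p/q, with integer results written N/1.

Shared (l₁,l₂,l₃)=(1,2,1): N and (l;000)² cancel in I_A²/I_B².
A: Δ = 2!·0!·2!/5! = 1/30; Racah Σ t=1..1: t=1:−1/1 = -1/1; ⇒ 3j(1 2 1; 0 0 0)² = 2/15, sgn +1
B: Δ = 2!·0!·2!/5! = 1/30; Racah Σ t=0..0: t=0:+1/4 = 1/4; ⇒ 3j(1 2 1; 1 0 -1)² = 1/30, sgn +1
I_A²/I_B² = (2/15)/(1/30) = 4/1

4/1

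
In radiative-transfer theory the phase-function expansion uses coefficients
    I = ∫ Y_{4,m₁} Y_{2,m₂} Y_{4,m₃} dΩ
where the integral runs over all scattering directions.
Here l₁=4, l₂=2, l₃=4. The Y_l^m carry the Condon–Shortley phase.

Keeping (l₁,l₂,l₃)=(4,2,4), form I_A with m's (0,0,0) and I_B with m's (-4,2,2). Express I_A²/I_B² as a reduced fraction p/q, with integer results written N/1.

Shared (l₁,l₂,l₃)=(4,2,4): N and (l;000)² cancel in I_A²/I_B².
A: Δ = 2!·6!·2!/11! = 1/13860; Racah Σ t=0..2: t=0:+1/192 t=1:−1/36 t=2:+1/192 = -5/288; ⇒ 3j(4 2 4; 0 0 0)² = 20/693, sgn -1
B: Δ = 2!·6!·2!/11! = 1/13860; Racah Σ t=2..2: t=2:+1/2880 = 1/2880; ⇒ 3j(4 2 4; -4 2 2)² = 2/165, sgn +1
I_A²/I_B² = (20/693)/(2/165) = 50/21

50/21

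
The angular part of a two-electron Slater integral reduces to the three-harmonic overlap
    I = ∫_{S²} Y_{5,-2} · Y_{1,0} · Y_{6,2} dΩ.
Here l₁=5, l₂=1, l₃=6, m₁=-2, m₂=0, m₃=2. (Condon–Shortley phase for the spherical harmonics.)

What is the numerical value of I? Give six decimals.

0.231133

Rules hold: Σm=0, L=12 even, 4≤6≤6.
N = 11·3·13 = 429
Δ = 0!·10!·2!/13! = 1/858
Racah Σ t=0..0: t=0:+1/14400 = 1/14400
⇒ 3j(5 1 6; 0 0 0)² = 6/143, sgn +1
Racah Σ t=0..0: t=0:+1/30240 = 1/30240
⇒ 3j(5 1 6; -2 0 2)² = 16/429, sgn +1
4πI² = N·(3j₀)²·(3jₘ)² = 96/143
I = +1·√(0.671329/4π) = 0.23113338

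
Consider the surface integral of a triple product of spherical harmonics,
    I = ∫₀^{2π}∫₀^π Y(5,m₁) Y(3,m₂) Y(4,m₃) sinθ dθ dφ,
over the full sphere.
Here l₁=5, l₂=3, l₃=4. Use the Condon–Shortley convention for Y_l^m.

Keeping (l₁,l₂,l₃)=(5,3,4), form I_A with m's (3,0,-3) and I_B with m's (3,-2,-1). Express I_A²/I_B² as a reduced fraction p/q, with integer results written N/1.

42/5

Same 5,3,4: normalisation and zero-m 3j drop out of the ratio.
A: Δ: 4! 6! 2! / 13! → 1/180180; sum: t=1:−1/1440 t=2:+1/2880 = -1/2880; 3j²(5 3 4; 3 0 -3) = Δ·Π!·Σ² = 7/715  (sign +1)
B: Δ: 4! 6! 2! / 13! → 1/180180; sum: t=0:+1/1152 t=1:−1/1440 = 1/5760; 3j²(5 3 4; 3 -2 -1) = Δ·Π!·Σ² = 1/858  (sign -1)
I_A²/I_B² = (7/715)/(1/858) = 42/5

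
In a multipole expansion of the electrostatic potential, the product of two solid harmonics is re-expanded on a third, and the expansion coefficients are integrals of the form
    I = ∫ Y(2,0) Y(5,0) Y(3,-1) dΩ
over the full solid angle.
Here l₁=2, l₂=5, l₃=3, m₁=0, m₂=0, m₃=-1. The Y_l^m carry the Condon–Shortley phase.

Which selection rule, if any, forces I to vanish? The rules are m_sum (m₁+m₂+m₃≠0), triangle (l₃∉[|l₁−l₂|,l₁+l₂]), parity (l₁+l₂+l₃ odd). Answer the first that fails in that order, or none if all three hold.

m_sum

m₁+m₂+m₃ = 0 + 0 − 1 = -1  ✗
triangle: |2−5|=3 ≤ l₃=3 ≤ 2+5=7
parity: l₁+l₂+l₃ = 10 is even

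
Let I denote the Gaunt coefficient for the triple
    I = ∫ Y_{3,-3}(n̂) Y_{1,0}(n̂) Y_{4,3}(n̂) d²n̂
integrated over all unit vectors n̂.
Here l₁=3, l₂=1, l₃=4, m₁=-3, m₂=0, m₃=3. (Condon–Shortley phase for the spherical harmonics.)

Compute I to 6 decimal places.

Checks pass: Σm=0; 8 even; l₃=4∈[2,4].
(2·3+1)(2·1+1)(2·4+1) = 189
Δ: 0! 6! 2! / 9! → 1/252
sum: t=0:+1/36 = 1/36
3j²(3 1 4; 0 0 0) = Δ·Π!·Σ² = 4/63  (sign +1)
sum: t=0:+1/720 = 1/720
3j²(3 1 4; -3 0 3) = Δ·Π!·Σ² = 1/36  (sign -1)
combine: 4πI² = 189·4/63·1/36 = 1/3
take √, sign -1: I = -0.16286750

-0.162868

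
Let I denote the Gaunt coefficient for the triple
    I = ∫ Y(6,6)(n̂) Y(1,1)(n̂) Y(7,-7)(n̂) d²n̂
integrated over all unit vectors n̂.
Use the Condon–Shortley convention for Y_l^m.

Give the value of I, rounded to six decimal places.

-0.333779

m-sum 0 ✓  L=14 even ✓  5≤7≤7 ✓
Π(2lᵢ+1) = 13×3×15 = 585
triangle coeff Δ(6,1,7) = 1/1365
Σ_t [0,0]: t=0:+1/518400 = 1/518400
(3j)²=7/195 [(6 1 7; 0 0 0)], sign=-1
Σ_t [0,0]: t=0:+1/958003200 = 1/958003200
(3j)²=1/15 [(6 1 7; 6 1 -7)], sign=+1
⇒ 4πI² = 7/5
I = (-1)√(7/5/(4π)) = -0.33377906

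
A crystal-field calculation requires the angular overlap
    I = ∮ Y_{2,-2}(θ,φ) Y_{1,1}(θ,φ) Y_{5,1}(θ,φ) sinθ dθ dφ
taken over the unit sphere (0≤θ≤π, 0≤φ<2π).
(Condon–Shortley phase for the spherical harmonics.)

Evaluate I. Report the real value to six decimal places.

triangle: need 1≤l₃≤3, have 5; I=0

0.000000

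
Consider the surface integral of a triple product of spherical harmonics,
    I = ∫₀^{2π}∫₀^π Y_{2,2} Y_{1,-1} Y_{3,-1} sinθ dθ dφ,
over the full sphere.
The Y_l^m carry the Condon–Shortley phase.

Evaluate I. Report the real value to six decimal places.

-0.082589

m-sum 0 ✓  L=6 even ✓  1≤3≤3 ✓
Π(2lᵢ+1) = 5×3×7 = 105
triangle coeff Δ(2,1,3) = 1/105
Σ_t [0,0]: t=0:+1/4 = 1/4
(3j)²=3/35 [(2 1 3; 0 0 0)], sign=-1
Σ_t [0,0]: t=0:+1/48 = 1/48
(3j)²=1/105 [(2 1 3; 2 -1 -1)], sign=+1
⇒ 4πI² = 3/35
I = (-1)√(3/35/(4π)) = -0.08258890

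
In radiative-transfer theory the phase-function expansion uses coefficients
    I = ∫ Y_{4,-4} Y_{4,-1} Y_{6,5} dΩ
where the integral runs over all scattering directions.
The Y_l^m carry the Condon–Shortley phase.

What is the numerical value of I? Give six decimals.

Rules hold: Σm=0, L=14 even, 0≤6≤8.
N = 9·9·13 = 1053
Δ = 2!·6!·6!/15! = 1/1261260
Racah Σ t=0..2: t=0:+1/4608 t=1:−1/1296 t=2:+1/4608 = -7/20736
⇒ 3j(4 4 6; 0 0 0)² = 20/1287, sgn -1
Racah Σ t=2..2: t=2:+1/172800 = 1/172800
⇒ 3j(4 4 6; -4 -1 5)² = 2/65, sgn -1
4πI² = N·(3j₀)²·(3jₘ)² = 72/143
I = +1·√(0.503497/4π) = 0.20016738

0.200167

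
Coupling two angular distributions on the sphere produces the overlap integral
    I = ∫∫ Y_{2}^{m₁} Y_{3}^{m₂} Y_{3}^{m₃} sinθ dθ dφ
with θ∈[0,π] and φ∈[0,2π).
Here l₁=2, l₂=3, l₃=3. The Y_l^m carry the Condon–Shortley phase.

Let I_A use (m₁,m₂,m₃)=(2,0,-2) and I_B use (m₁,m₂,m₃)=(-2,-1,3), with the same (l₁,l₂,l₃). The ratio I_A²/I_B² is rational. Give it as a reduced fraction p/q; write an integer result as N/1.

2/1

l's match ⇒ only the (l;m) 3-j factors differ between A and B.
A: triangle coeff Δ(2,3,3) = 1/3780; Σ_t [0,0]: t=0:+1/24 = 1/24; (3j)²=1/21 [(2 3 3; 2 0 -2)], sign=-1
B: triangle coeff Δ(2,3,3) = 1/3780; Σ_t [2,2]: t=2:+1/96 = 1/96; (3j)²=1/42 [(2 3 3; -2 -1 3)], sign=+1
I_A²/I_B² = (1/21)/(1/42) = 2/1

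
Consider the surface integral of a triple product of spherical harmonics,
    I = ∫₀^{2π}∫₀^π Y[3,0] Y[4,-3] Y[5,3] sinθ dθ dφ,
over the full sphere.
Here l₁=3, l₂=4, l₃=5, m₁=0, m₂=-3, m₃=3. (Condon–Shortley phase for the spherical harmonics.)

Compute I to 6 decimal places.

0.103862

Rules hold: Σm=0, L=12 even, 1≤5≤7.
N = 7·9·11 = 693
Δ = 2!·4!·6!/13! = 1/180180
Racah Σ t=0..2: t=0:+1/576 t=1:−1/144 t=2:+1/576 = -1/288
⇒ 3j(3 4 5; 0 0 0)² = 20/1001, sgn +1
Racah Σ t=0..1: t=0:+1/1440 t=1:−1/2880 = 1/2880
⇒ 3j(3 4 5; 0 -3 3)² = 7/715, sgn +1
4πI² = N·(3j₀)²·(3jₘ)² = 252/1859
I = +1·√(0.135557/4π) = 0.10386175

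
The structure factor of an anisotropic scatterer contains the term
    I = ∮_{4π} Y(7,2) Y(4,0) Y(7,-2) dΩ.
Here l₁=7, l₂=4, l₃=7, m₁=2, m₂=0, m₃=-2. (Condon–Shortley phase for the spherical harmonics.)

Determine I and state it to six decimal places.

Checks pass: Σm=0; 18 even; l₃=7∈[3,11].
(2·7+1)(2·4+1)(2·7+1) = 2025
Δ: 4! 10! 4! / 19! → 1/58198140
sum: t=0:+1/17418240 t=1:−1/622080 t=2:+1/230400 t=3:−1/622080 t=4:+1/17418240 = 1/806400
3j²(7 4 7; 0 0 0) = Δ·Π!·Σ² = 2268/230945  (sign -1)
sum: t=0:+1/8294400 t=1:−1/622080 t=2:+1/483840 t=3:−1/2903040 t=4:+1/209018880 = 251/1045094400
3j²(7 4 7; 2 0 -2) = Δ·Π!·Σ² = 63001/58198140  (sign -1)
combine: 4πI² = 2025·2268/230945·63001/58198140 = 45927729/2133423721
take √, sign +1: I = 0.04138986

0.041390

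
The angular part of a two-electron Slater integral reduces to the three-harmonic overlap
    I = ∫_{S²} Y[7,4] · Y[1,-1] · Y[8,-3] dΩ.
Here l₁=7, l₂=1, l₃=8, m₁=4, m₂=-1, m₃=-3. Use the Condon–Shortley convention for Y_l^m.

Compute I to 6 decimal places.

-0.096758

m-sum 0 ✓  L=16 even ✓  6≤8≤8 ✓
Π(2lᵢ+1) = 15×3×17 = 765
triangle coeff Δ(7,1,8) = 1/2040
Σ_t [0,0]: t=0:+1/25401600 = 1/25401600
(3j)²=8/255 [(7 1 8; 0 0 0)], sign=+1
Σ_t [0,0]: t=0:+1/479001600 = 1/479001600
(3j)²=1/204 [(7 1 8; 4 -1 -3)], sign=-1
⇒ 4πI² = 2/17
I = (-1)√(2/17/(4π)) = -0.09675772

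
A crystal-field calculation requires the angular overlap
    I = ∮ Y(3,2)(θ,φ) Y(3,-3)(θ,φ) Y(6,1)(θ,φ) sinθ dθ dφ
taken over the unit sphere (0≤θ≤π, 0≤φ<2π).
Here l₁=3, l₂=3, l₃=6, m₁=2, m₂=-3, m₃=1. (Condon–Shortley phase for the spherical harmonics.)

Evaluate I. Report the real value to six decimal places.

-0.031364

Rules hold: Σm=0, L=12 even, 0≤6≤6.
N = 7·7·13 = 637
Δ = 0!·6!·6!/13! = 1/12012
Racah Σ t=0..0: t=0:+1/1296 = 1/1296
⇒ 3j(3 3 6; 0 0 0)² = 100/3003, sgn +1
Racah Σ t=0..0: t=0:+1/86400 = 1/86400
⇒ 3j(3 3 6; 2 -3 1)² = 1/1716, sgn -1
4πI² = N·(3j₀)²·(3jₘ)² = 175/14157
I = -1·√(0.0123614/4π) = -0.03136379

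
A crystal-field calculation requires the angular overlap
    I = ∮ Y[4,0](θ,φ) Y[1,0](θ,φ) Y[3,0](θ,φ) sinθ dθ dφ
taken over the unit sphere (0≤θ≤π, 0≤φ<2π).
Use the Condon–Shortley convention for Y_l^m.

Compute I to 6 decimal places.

0.246233

Checks pass: Σm=0; 8 even; l₃=3∈[3,5].
(2·4+1)(2·1+1)(2·3+1) = 189
Δ: 2! 6! 0! / 9! → 1/252
sum: t=1:−1/36 = -1/36
3j²(4 1 3; 0 0 0) = Δ·Π!·Σ² = 4/63  (sign +1)
(m-triple is (0,0,0) — same symbol as above.)
combine: 4πI² = 189·4/63·4/63 = 16/21
take √, sign +1: I = 0.24623252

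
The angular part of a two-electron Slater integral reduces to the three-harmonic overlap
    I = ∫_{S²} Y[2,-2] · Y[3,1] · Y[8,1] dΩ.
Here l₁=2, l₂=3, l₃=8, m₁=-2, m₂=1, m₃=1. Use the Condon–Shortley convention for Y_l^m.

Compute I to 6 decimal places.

0.000000

l₃=8 ∉ [1,5] — triangle fails ⇒ I = 0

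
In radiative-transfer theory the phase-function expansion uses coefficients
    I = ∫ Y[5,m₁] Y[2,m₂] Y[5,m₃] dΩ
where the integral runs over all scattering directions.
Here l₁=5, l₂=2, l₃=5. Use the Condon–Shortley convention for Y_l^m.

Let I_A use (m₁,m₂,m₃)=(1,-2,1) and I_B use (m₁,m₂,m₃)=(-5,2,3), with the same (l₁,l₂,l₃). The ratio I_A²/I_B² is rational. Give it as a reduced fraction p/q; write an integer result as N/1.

5/1

Shared (l₁,l₂,l₃)=(5,2,5): N and (l;000)² cancel in I_A²/I_B².
A: Δ = 2!·8!·2!/13! = 1/38610; Racah Σ t=0..0: t=0:+1/2304 = 1/2304; ⇒ 3j(5 2 5; 1 -2 1)² = 5/143, sgn +1
B: Δ = 2!·8!·2!/13! = 1/38610; Racah Σ t=2..2: t=2:+1/161280 = 1/161280; ⇒ 3j(5 2 5; -5 2 3)² = 1/143, sgn +1
I_A²/I_B² = (5/143)/(1/143) = 5/1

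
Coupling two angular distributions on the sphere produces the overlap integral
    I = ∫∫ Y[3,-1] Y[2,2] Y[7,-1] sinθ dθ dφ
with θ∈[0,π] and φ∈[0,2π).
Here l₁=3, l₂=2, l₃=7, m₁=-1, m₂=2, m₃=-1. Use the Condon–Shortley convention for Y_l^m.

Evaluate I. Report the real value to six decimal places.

0.000000

l₃=7 ∉ [1,5] — triangle fails ⇒ I = 0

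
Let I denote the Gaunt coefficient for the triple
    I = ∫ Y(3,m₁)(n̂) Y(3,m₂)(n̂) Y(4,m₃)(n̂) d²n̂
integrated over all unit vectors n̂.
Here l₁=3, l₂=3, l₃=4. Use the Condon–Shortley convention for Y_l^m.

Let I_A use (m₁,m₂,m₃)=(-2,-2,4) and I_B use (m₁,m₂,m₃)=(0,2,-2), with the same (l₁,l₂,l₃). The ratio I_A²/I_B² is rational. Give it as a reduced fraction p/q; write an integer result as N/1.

70/3

Same 3,3,4: normalisation and zero-m 3j drop out of the ratio.
A: Δ: 2! 4! 4! / 11! → 1/34650; sum: t=1:−1/576 = -1/576; 3j²(3 3 4; -2 -2 4) = Δ·Π!·Σ² = 5/99  (sign -1)
B: Δ: 2! 4! 4! / 11! → 1/34650; sum: t=1:−1/96 t=2:+1/72 = 1/288; 3j²(3 3 4; 0 2 -2) = Δ·Π!·Σ² = 1/462  (sign +1)
I_A²/I_B² = (5/99)/(1/462) = 70/3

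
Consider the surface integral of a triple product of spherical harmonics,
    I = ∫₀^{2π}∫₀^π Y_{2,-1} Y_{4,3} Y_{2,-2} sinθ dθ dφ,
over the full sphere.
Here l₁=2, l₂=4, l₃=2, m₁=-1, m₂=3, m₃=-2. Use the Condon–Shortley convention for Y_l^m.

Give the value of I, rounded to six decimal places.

Rules hold: Σm=0, L=8 even, 2≤2≤6.
N = 5·9·5 = 225
Δ = 4!·0!·4!/9! = 1/630
Racah Σ t=2..2: t=2:+1/16 = 1/16
⇒ 3j(2 4 2; 0 0 0)² = 2/35, sgn +1
Racah Σ t=3..3: t=3:−1/144 = -1/144
⇒ 3j(2 4 2; -1 3 -2)² = 1/18, sgn -1
4πI² = N·(3j₀)²·(3jₘ)² = 5/7
I = -1·√(0.714286/4π) = -0.23841361

-0.238414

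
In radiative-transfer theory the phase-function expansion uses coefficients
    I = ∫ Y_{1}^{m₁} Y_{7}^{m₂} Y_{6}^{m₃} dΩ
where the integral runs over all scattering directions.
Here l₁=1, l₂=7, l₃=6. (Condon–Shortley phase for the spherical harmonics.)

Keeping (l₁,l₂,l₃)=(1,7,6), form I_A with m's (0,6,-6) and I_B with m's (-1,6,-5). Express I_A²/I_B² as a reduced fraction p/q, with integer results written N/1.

1/6

Shared (l₁,l₂,l₃)=(1,7,6): N and (l;000)² cancel in I_A²/I_B².
A: Δ = 2!·0!·12!/15! = 1/1365; Racah Σ t=1..1: t=1:−1/479001600 = -1/479001600; ⇒ 3j(1 7 6; 0 6 -6)² = 1/105, sgn -1
B: Δ = 2!·0!·12!/15! = 1/1365; Racah Σ t=2..2: t=2:+1/79833600 = 1/79833600; ⇒ 3j(1 7 6; -1 6 -5)² = 2/35, sgn -1
I_A²/I_B² = (1/105)/(2/35) = 1/6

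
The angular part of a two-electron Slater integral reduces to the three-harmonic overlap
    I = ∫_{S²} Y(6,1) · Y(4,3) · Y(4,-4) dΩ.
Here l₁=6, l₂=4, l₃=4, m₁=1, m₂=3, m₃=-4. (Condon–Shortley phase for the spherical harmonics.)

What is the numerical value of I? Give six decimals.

0.065188

Checks pass: Σm=0; 14 even; l₃=4∈[2,10].
(2·6+1)(2·4+1)(2·4+1) = 1053
Δ: 6! 6! 2! / 15! → 1/1261260
sum: t=2:+1/4608 t=3:−1/1296 t=4:+1/4608 = -7/20736
3j²(6 4 4; 0 0 0) = Δ·Π!·Σ² = 20/1287  (sign -1)
sum: t=5:−1/172800 = -1/172800
3j²(6 4 4; 1 3 -4) = Δ·Π!·Σ² = 7/2145  (sign -1)
combine: 4πI² = 1053·20/1287·7/2145 = 84/1573
take √, sign +1: I = 0.06518840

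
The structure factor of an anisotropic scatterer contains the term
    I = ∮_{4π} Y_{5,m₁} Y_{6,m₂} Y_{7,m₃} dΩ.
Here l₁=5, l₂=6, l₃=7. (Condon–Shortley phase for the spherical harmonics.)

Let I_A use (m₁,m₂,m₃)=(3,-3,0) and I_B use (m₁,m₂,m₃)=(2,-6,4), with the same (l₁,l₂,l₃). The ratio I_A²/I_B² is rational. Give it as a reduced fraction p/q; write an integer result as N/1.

2268/15125

l's match ⇒ only the (l;m) 3-j factors differ between A and B.
A: triangle coeff Δ(5,6,7) = 1/174594420; Σ_t [0,2]: t=0:+1/829440 t=1:−1/1036800 t=2:+1/14515200 = 1/3225600; (3j)²=567/230945 [(5 6 7; 3 -3 0)], sign=-1
B: triangle coeff Δ(5,6,7) = 1/174594420; Σ_t [0,0]: t=0:+1/34836480 = 1/34836480; (3j)²=275/16796 [(5 6 7; 2 -6 4)], sign=-1
I_A²/I_B² = (567/230945)/(275/16796) = 2268/15125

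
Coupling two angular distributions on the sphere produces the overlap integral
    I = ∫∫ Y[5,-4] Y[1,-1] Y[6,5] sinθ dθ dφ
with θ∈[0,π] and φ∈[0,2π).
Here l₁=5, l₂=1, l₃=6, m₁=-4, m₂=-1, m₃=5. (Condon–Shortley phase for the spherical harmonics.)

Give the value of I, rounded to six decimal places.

-0.303018

Checks pass: Σm=0; 12 even; l₃=6∈[4,6].
(2·5+1)(2·1+1)(2·6+1) = 429
Δ: 0! 10! 2! / 13! → 1/858
sum: t=0:+1/14400 = 1/14400
3j²(5 1 6; 0 0 0) = Δ·Π!·Σ² = 6/143  (sign +1)
sum: t=0:+1/725760 = 1/725760
3j²(5 1 6; -4 -1 5) = Δ·Π!·Σ² = 5/78  (sign -1)
combine: 4πI² = 429·6/143·5/78 = 15/13
take √, sign -1: I = -0.30301841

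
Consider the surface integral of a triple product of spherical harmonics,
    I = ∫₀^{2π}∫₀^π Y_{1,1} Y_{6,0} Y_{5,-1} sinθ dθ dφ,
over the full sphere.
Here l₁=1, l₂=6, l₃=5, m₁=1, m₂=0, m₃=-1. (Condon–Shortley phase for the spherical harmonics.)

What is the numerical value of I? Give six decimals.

0.158246

Rules hold: Σm=0, L=12 even, 5≤5≤7.
N = 3·13·11 = 429
Δ = 2!·0!·10!/13! = 1/858
Racah Σ t=1..1: t=1:−1/14400 = -1/14400
⇒ 3j(1 6 5; 0 0 0)² = 6/143, sgn +1
Racah Σ t=0..0: t=0:+1/34560 = 1/34560
⇒ 3j(1 6 5; 1 0 -1)² = 5/286, sgn +1
4πI² = N·(3j₀)²·(3jₘ)² = 45/143
I = +1·√(0.314685/4π) = 0.15824621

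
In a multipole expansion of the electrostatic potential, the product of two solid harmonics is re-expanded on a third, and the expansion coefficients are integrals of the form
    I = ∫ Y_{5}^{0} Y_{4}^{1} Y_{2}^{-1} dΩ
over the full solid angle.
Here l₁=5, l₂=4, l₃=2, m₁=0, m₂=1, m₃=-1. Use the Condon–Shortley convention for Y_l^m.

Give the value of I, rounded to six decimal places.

L=11 odd ⇒ parity kills the (l;000) factor ⇒ I = 0

0.000000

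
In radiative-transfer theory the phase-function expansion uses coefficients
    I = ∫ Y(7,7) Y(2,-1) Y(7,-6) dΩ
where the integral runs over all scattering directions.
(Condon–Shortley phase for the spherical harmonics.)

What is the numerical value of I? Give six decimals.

-0.170036

Rules hold: Σm=0, L=16 even, 5≤7≤9.
N = 15·5·15 = 1125
Δ = 2!·12!·2!/17! = 1/185640
Racah Σ t=0..2: t=0:+1/2419200 t=1:−1/518400 t=2:+1/2419200 = -1/907200
⇒ 3j(7 2 7; 0 0 0)² = 56/3315, sgn +1
Racah Σ t=0..0: t=0:+1/958003200 = 1/958003200
⇒ 3j(7 2 7; 7 -1 -6)² = 13/680, sgn -1
4πI² = N·(3j₀)²·(3jₘ)² = 105/289
I = -1·√(0.363322/4π) = -0.17003597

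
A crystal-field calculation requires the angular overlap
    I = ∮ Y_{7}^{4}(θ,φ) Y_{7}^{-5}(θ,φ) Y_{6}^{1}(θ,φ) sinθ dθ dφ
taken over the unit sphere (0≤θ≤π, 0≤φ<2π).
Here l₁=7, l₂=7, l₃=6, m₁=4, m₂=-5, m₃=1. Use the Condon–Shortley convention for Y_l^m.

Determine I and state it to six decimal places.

0.117735

Rules hold: Σm=0, L=20 even, 0≤6≤14.
N = 15·15·13 = 2925
Δ = 8!·6!·6!/21! = 1/2444321880
Racah Σ t=1..7: t=1:−1/2612736000 t=2:+1/20736000 t=3:−1/1658880 t=4:+1/746496 t=5:−1/1658880 t=6:+1/20736000 t=7:−1/2612736000 = 1/4354560
⇒ 3j(7 7 6; 0 0 0)² = 1000/138567, sgn +1
Racah Σ t=0..2: t=0:+1/69672960 t=1:−1/29030400 t=2:+1/124416000 = -1/82944000
⇒ 3j(7 7 6; 4 -5 1)² = 693/83980, sgn +1
4πI² = N·(3j₀)²·(3jₘ)² = 236250/1356277
I = +1·√(0.17419/4π) = 0.11773532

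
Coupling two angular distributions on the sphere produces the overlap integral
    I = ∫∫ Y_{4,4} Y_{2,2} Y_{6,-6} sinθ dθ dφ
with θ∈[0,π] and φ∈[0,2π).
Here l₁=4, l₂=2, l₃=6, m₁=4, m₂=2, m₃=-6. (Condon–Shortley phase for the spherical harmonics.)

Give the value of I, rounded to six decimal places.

Checks pass: Σm=0; 12 even; l₃=6∈[2,6].
(2·4+1)(2·2+1)(2·6+1) = 585
Δ: 0! 8! 4! / 13! → 1/6435
sum: t=0:+1/2304 = 1/2304
3j²(4 2 6; 0 0 0) = Δ·Π!·Σ² = 5/143  (sign +1)
sum: t=0:+1/967680 = 1/967680
3j²(4 2 6; 4 2 -6) = Δ·Π!·Σ² = 1/13  (sign +1)
combine: 4πI² = 585·5/143·1/13 = 225/143
take √, sign +1: I = 0.35384927

0.353849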